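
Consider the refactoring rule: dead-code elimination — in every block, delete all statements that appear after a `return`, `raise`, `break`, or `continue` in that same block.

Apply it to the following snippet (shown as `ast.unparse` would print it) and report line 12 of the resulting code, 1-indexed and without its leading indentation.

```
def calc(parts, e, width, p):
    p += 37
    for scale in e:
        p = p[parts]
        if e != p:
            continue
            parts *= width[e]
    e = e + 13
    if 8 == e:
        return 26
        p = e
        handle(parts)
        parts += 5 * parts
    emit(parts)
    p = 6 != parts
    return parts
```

return parts

Transformed code:
def calc(parts, e, width, p):
    p += 37
    for scale in e:
        p = p[parts]
        if e != p:
            continue
    e = e + 13
    if 8 == e:
        return 26
    emit(parts)
    p = 6 != parts
    return parts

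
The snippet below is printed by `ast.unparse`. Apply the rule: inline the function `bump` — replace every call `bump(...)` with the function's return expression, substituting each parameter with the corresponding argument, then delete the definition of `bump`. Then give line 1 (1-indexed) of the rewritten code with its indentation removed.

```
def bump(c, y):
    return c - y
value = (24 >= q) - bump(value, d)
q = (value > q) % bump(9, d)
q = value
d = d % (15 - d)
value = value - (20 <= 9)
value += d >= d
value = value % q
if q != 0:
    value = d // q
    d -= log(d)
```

value = (24 >= q) - (value - d)

Transformed code:
value = (24 >= q) - (value - d)
q = (value > q) % (9 - d)
q = value
d = d % (15 - d)
value = value - (20 <= 9)
value += d >= d
value = value % q
if q != 0:
    value = d // q
    d -= log(d)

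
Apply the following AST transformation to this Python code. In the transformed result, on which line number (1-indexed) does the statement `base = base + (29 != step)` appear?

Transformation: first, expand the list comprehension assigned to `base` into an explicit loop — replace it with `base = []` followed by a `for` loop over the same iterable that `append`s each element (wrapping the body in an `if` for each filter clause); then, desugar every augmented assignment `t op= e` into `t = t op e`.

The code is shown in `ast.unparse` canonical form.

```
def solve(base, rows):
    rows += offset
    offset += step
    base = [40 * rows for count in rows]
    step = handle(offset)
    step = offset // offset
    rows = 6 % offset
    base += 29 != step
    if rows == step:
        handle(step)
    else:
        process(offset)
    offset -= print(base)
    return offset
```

Transformed code:
def solve(base, rows):
    rows = rows + offset
    offset = offset + step
    base = []
    for count in rows:
        base.append(40 * rows)
    step = handle(offset)
    step = offset // offset
    rows = 6 % offset
    base = base + (29 != step)
    if rows == step:
        handle(step)
    else:
        process(offset)
    offset = offset - print(base)
    return offset

10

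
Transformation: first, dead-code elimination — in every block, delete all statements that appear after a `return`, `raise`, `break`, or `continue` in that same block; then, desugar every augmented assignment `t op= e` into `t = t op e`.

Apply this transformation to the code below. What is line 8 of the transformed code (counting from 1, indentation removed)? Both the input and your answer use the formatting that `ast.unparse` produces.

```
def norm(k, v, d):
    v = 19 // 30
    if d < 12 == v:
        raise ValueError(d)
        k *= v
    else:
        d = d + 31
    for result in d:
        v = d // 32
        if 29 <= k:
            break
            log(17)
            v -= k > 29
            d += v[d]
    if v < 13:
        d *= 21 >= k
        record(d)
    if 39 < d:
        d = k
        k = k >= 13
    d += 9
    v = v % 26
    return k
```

Transformed code:
def norm(k, v, d):
    v = 19 // 30
    if d < 12 == v:
        raise ValueError(d)
    else:
        d = d + 31
    for result in d:
        v = d // 32
        if 29 <= k:
            break
    if v < 13:
        d = d * (21 >= k)
        record(d)
    if 39 < d:
        d = k
        k = k >= 13
    d = d + 9
    v = v % 26
    return k

v = d // 32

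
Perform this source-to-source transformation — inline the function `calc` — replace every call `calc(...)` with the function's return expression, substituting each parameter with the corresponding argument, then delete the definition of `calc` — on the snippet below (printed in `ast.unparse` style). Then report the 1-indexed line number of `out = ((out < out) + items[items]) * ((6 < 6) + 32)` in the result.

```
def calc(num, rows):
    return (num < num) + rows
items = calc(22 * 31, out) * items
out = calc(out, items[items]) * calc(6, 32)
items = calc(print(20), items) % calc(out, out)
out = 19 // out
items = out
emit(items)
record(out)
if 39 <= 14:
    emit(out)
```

2

Transformed code:
items = ((22 * 31 < 22 * 31) + out) * items
out = ((out < out) + items[items]) * ((6 < 6) + 32)
items = ((print(20) < print(20)) + items) % ((out < out) + out)
out = 19 // out
items = out
emit(items)
record(out)
if 39 <= 14:
    emit(out)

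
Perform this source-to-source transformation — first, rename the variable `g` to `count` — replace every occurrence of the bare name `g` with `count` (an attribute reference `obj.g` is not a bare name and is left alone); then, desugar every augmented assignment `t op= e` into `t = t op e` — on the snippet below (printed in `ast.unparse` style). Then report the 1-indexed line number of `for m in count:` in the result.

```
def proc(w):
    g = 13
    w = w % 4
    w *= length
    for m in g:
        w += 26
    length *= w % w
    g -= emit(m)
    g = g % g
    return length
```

5

Transformed code:
def proc(w):
    count = 13
    w = w % 4
    w = w * length
    for m in count:
        w = w + 26
    length = length * (w % w)
    count = count - emit(m)
    count = count % count
    return length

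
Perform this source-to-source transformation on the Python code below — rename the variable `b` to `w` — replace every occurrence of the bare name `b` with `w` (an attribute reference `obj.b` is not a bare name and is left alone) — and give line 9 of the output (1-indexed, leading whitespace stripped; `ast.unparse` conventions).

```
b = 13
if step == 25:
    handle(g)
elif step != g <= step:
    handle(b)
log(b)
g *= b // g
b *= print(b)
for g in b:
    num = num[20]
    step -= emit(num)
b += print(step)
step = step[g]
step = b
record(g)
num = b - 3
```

Transformed code:
w = 13
if step == 25:
    handle(g)
elif step != g <= step:
    handle(w)
log(w)
g *= w // g
w *= print(w)
for g in w:
    num = num[20]
    step -= emit(num)
w += print(step)
step = step[g]
step = w
record(g)
num = w - 3

for g in w:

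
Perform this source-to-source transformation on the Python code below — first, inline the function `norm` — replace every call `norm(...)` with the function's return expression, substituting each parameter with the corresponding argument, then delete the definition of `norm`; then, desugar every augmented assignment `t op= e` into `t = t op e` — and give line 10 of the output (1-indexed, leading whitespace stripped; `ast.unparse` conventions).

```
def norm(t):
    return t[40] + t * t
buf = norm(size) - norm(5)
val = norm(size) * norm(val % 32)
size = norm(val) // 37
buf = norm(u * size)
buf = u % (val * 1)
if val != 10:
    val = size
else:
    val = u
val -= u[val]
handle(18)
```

Transformed code:
buf = size[40] + size * size - (5[40] + 5 * 5)
val = (size[40] + size * size) * ((val % 32)[40] + val % 32 * (val % 32))
size = (val[40] + val * val) // 37
buf = (u * size)[40] + u * size * (u * size)
buf = u % (val * 1)
if val != 10:
    val = size
else:
    val = u
val = val - u[val]
handle(18)

val = val - u[val]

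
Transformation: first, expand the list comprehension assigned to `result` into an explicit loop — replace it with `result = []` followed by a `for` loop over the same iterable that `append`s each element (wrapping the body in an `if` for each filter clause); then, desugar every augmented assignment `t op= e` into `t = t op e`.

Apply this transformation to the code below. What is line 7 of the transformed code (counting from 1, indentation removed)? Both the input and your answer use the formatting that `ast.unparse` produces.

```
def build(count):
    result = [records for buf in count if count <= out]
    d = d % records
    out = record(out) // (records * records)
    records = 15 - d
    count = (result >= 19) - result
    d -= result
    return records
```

Transformed code:
def build(count):
    result = []
    for buf in count:
        if count <= out:
            result.append(records)
    d = d % records
    out = record(out) // (records * records)
    records = 15 - d
    count = (result >= 19) - result
    d = d - result
    return records

out = record(out) // (records * records)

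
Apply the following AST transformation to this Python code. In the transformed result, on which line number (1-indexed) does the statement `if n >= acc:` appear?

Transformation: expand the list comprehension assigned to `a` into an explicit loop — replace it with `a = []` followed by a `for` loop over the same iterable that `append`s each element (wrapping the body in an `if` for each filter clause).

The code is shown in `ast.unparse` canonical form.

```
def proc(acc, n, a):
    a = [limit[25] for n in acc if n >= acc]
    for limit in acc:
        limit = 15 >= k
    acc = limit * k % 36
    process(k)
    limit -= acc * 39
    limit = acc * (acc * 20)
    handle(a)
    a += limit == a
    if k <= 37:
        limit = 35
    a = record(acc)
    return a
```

4

Transformed code:
def proc(acc, n, a):
    a = []
    for n in acc:
        if n >= acc:
            a.append(limit[25])
    for limit in acc:
        limit = 15 >= k
    acc = limit * k % 36
    process(k)
    limit -= acc * 39
    limit = acc * (acc * 20)
    handle(a)
    a += limit == a
    if k <= 37:
        limit = 35
    a = record(acc)
    return a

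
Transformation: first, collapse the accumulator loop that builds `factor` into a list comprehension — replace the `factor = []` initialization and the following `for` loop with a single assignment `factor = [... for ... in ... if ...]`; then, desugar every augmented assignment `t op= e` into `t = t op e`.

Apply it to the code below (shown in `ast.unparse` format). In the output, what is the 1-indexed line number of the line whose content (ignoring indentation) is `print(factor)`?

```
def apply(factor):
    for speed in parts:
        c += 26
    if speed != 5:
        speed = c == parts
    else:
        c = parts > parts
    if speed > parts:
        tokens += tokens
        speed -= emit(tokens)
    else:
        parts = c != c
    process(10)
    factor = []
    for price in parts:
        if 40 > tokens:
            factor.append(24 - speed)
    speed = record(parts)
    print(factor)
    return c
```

16

Transformed code:
def apply(factor):
    for speed in parts:
        c = c + 26
    if speed != 5:
        speed = c == parts
    else:
        c = parts > parts
    if speed > parts:
        tokens = tokens + tokens
        speed = speed - emit(tokens)
    else:
        parts = c != c
    process(10)
    factor = [24 - speed for price in parts if 40 > tokens]
    speed = record(parts)
    print(factor)
    return c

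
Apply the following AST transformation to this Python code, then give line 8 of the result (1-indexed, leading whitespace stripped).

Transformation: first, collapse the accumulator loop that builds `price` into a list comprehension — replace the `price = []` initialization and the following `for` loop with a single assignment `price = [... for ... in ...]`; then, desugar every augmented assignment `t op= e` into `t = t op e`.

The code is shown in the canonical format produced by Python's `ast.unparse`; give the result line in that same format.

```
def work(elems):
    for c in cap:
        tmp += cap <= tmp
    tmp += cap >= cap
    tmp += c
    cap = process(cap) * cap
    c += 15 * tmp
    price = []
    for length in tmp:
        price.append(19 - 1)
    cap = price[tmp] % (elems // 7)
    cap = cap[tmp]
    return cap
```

Transformed code:
def work(elems):
    for c in cap:
        tmp = tmp + (cap <= tmp)
    tmp = tmp + (cap >= cap)
    tmp = tmp + c
    cap = process(cap) * cap
    c = c + 15 * tmp
    price = [19 - 1 for length in tmp]
    cap = price[tmp] % (elems // 7)
    cap = cap[tmp]
    return cap

price = [19 - 1 for length in tmp]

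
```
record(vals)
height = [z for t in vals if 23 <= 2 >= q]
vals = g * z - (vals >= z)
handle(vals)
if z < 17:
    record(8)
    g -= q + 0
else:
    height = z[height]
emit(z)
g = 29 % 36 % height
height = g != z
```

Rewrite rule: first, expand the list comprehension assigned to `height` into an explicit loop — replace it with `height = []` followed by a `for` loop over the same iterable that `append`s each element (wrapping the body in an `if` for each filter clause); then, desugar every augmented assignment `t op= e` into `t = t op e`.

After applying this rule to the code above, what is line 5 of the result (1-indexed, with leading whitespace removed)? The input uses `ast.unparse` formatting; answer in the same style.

Transformed code:
record(vals)
height = []
for t in vals:
    if 23 <= 2 >= q:
        height.append(z)
vals = g * z - (vals >= z)
handle(vals)
if z < 17:
    record(8)
    g = g - (q + 0)
else:
    height = z[height]
emit(z)
g = 29 % 36 % height
height = g != z

height.append(z)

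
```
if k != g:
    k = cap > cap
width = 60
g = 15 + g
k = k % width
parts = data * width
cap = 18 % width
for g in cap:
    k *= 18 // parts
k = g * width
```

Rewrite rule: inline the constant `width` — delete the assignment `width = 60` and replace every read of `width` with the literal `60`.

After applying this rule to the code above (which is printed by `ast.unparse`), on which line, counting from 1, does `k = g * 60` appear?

9

Transformed code:
if k != g:
    k = cap > cap
g = 15 + g
k = k % 60
parts = data * 60
cap = 18 % 60
for g in cap:
    k *= 18 // parts
k = g * 60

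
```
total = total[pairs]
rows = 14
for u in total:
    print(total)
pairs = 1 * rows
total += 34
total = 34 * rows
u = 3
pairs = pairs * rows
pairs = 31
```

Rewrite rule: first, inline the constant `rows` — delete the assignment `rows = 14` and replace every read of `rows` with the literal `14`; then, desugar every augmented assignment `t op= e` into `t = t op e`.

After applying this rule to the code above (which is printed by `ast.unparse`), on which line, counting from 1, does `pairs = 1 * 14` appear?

Transformed code:
total = total[pairs]
for u in total:
    print(total)
pairs = 1 * 14
total = total + 34
total = 34 * 14
u = 3
pairs = pairs * 14
pairs = 31

4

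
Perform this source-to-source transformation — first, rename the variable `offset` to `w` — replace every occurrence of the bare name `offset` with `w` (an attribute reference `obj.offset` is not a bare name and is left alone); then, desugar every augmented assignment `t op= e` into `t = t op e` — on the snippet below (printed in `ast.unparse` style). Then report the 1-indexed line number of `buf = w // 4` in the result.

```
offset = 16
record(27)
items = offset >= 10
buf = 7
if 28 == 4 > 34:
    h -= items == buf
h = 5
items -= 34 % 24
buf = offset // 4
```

9

Transformed code:
w = 16
record(27)
items = w >= 10
buf = 7
if 28 == 4 > 34:
    h = h - (items == buf)
h = 5
items = items - 34 % 24
buf = w // 4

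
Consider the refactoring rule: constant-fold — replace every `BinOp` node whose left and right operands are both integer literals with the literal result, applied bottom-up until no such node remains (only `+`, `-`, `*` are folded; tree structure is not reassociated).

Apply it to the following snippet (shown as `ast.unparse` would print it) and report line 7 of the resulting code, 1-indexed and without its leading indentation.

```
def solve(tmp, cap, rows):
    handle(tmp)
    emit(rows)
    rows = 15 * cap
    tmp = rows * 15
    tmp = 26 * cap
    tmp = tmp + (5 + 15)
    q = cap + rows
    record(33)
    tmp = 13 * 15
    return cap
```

Transformed code:
def solve(tmp, cap, rows):
    handle(tmp)
    emit(rows)
    rows = 15 * cap
    tmp = rows * 15
    tmp = 26 * cap
    tmp = tmp + 20
    q = cap + rows
    record(33)
    tmp = 195
    return cap

tmp = tmp + 20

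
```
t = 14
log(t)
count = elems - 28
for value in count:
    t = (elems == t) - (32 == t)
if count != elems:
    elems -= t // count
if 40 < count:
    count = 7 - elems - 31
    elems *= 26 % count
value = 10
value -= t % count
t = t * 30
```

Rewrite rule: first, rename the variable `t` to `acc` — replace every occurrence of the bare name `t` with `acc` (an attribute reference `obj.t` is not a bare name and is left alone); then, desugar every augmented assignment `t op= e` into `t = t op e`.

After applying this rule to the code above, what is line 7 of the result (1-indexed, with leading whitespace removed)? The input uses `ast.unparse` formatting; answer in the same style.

elems = elems - acc // count

Transformed code:
acc = 14
log(acc)
count = elems - 28
for value in count:
    acc = (elems == acc) - (32 == acc)
if count != elems:
    elems = elems - acc // count
if 40 < count:
    count = 7 - elems - 31
    elems = elems * (26 % count)
value = 10
value = value - acc % count
acc = acc * 30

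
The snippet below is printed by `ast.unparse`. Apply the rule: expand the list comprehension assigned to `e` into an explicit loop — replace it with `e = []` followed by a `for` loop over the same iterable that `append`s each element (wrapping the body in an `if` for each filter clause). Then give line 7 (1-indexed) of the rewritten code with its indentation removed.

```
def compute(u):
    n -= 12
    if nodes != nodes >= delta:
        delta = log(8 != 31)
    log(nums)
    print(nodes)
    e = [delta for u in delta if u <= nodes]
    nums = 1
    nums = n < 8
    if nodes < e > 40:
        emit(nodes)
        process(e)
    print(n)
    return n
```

e = []

Transformed code:
def compute(u):
    n -= 12
    if nodes != nodes >= delta:
        delta = log(8 != 31)
    log(nums)
    print(nodes)
    e = []
    for u in delta:
        if u <= nodes:
            e.append(delta)
    nums = 1
    nums = n < 8
    if nodes < e > 40:
        emit(nodes)
        process(e)
    print(n)
    return n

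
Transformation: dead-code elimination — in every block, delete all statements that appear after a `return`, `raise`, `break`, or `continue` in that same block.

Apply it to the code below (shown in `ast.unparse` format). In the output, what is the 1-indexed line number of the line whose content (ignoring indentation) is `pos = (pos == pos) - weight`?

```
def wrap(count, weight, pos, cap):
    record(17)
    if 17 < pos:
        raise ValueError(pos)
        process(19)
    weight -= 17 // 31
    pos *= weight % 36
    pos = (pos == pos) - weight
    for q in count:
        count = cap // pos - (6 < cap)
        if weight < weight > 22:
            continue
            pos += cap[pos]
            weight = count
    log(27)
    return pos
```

Transformed code:
def wrap(count, weight, pos, cap):
    record(17)
    if 17 < pos:
        raise ValueError(pos)
    weight -= 17 // 31
    pos *= weight % 36
    pos = (pos == pos) - weight
    for q in count:
        count = cap // pos - (6 < cap)
        if weight < weight > 22:
            continue
    log(27)
    return pos

7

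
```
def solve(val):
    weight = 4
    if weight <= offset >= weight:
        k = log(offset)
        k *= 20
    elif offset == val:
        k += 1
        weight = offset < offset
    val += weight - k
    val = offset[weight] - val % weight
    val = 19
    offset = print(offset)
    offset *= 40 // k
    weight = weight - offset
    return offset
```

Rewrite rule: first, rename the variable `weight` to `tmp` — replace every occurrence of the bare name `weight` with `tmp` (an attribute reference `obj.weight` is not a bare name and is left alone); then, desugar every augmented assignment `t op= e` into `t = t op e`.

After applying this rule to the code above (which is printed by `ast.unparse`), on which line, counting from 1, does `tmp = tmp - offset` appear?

Transformed code:
def solve(val):
    tmp = 4
    if tmp <= offset >= tmp:
        k = log(offset)
        k = k * 20
    elif offset == val:
        k = k + 1
        tmp = offset < offset
    val = val + (tmp - k)
    val = offset[tmp] - val % tmp
    val = 19
    offset = print(offset)
    offset = offset * (40 // k)
    tmp = tmp - offset
    return offset

14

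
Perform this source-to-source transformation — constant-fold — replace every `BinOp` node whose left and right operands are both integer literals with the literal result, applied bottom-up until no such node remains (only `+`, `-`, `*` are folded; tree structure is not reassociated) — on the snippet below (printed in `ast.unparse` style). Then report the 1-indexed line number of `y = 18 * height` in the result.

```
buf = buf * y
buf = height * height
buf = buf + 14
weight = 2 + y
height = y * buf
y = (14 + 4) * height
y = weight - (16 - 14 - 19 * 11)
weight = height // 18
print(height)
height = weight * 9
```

Transformed code:
buf = buf * y
buf = height * height
buf = buf + 14
weight = 2 + y
height = y * buf
y = 18 * height
y = weight - -207
weight = height // 18
print(height)
height = weight * 9

6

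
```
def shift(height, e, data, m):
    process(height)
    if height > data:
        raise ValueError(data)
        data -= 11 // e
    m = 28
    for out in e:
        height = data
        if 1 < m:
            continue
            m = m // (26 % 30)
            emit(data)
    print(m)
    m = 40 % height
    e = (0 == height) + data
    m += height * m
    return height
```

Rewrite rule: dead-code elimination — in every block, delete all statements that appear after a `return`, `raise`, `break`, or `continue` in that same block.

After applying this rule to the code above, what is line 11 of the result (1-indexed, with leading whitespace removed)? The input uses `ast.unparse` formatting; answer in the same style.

Transformed code:
def shift(height, e, data, m):
    process(height)
    if height > data:
        raise ValueError(data)
    m = 28
    for out in e:
        height = data
        if 1 < m:
            continue
    print(m)
    m = 40 % height
    e = (0 == height) + data
    m += height * m
    return height

m = 40 % height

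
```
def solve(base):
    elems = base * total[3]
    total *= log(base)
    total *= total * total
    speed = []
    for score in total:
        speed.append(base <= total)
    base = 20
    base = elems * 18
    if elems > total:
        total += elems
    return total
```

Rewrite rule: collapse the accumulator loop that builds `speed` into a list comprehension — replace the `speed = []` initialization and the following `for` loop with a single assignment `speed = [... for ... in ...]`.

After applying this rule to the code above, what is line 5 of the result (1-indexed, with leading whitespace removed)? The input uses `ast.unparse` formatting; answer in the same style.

Transformed code:
def solve(base):
    elems = base * total[3]
    total *= log(base)
    total *= total * total
    speed = [base <= total for score in total]
    base = 20
    base = elems * 18
    if elems > total:
        total += elems
    return total

speed = [base <= total for score in total]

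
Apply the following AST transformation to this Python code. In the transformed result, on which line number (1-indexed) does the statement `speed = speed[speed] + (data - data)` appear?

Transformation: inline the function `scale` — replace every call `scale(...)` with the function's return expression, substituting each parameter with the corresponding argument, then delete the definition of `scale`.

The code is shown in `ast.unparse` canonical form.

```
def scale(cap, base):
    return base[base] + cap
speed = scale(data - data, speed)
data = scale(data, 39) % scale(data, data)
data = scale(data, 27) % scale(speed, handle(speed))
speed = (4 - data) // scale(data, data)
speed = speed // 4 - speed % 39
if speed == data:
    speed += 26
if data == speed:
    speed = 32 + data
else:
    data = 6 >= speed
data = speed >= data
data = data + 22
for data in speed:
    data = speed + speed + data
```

1

Transformed code:
speed = speed[speed] + (data - data)
data = (39[39] + data) % (data[data] + data)
data = (27[27] + data) % (handle(speed)[handle(speed)] + speed)
speed = (4 - data) // (data[data] + data)
speed = speed // 4 - speed % 39
if speed == data:
    speed += 26
if data == speed:
    speed = 32 + data
else:
    data = 6 >= speed
data = speed >= data
data = data + 22
for data in speed:
    data = speed + speed + data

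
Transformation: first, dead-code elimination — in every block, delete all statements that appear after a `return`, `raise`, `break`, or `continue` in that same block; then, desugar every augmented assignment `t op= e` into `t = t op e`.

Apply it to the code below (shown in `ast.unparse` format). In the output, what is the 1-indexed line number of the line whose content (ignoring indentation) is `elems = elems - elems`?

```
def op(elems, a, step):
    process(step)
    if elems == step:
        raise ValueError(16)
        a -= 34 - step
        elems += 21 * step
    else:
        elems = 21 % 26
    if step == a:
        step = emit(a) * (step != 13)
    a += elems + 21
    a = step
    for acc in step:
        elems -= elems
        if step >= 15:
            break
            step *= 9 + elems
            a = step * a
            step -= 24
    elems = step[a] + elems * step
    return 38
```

12

Transformed code:
def op(elems, a, step):
    process(step)
    if elems == step:
        raise ValueError(16)
    else:
        elems = 21 % 26
    if step == a:
        step = emit(a) * (step != 13)
    a = a + (elems + 21)
    a = step
    for acc in step:
        elems = elems - elems
        if step >= 15:
            break
    elems = step[a] + elems * step
    return 38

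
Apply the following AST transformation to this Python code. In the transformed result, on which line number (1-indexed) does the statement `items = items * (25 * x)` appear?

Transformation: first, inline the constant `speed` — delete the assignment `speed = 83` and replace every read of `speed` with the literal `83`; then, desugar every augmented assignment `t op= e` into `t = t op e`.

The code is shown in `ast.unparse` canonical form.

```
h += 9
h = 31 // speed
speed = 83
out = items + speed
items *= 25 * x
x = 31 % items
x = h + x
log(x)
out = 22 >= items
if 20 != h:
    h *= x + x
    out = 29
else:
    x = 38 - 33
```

4

Transformed code:
h = h + 9
h = 31 // 83
out = items + 83
items = items * (25 * x)
x = 31 % items
x = h + x
log(x)
out = 22 >= items
if 20 != h:
    h = h * (x + x)
    out = 29
else:
    x = 38 - 33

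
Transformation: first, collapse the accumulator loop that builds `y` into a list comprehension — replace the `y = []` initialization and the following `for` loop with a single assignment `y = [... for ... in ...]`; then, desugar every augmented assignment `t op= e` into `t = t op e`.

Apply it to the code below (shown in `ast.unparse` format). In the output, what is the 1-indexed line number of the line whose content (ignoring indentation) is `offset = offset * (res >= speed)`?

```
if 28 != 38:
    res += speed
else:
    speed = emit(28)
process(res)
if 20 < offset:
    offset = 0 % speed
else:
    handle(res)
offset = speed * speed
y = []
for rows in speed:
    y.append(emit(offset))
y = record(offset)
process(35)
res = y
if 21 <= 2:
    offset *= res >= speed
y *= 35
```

16

Transformed code:
if 28 != 38:
    res = res + speed
else:
    speed = emit(28)
process(res)
if 20 < offset:
    offset = 0 % speed
else:
    handle(res)
offset = speed * speed
y = [emit(offset) for rows in speed]
y = record(offset)
process(35)
res = y
if 21 <= 2:
    offset = offset * (res >= speed)
y = y * 35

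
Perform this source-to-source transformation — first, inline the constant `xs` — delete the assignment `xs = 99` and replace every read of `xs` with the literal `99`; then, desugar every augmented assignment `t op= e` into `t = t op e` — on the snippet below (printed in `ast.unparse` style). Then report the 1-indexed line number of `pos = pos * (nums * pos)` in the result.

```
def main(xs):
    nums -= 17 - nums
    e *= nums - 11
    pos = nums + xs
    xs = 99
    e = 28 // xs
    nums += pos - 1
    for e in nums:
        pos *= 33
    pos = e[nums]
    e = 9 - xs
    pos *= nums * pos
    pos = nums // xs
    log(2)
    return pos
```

11

Transformed code:
def main(xs):
    nums = nums - (17 - nums)
    e = e * (nums - 11)
    pos = nums + 99
    e = 28 // 99
    nums = nums + (pos - 1)
    for e in nums:
        pos = pos * 33
    pos = e[nums]
    e = 9 - 99
    pos = pos * (nums * pos)
    pos = nums // 99
    log(2)
    return pos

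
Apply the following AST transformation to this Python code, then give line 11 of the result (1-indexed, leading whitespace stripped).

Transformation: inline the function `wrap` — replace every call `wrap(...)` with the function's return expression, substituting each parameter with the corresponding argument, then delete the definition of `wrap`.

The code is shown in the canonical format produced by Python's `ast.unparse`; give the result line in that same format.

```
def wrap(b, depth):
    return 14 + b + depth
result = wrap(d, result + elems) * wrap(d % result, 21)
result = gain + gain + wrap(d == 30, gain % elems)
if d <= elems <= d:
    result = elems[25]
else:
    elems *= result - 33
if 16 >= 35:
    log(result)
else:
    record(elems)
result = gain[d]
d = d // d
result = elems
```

Transformed code:
result = (14 + d + (result + elems)) * (14 + d % result + 21)
result = gain + gain + (14 + (d == 30) + gain % elems)
if d <= elems <= d:
    result = elems[25]
else:
    elems *= result - 33
if 16 >= 35:
    log(result)
else:
    record(elems)
result = gain[d]
d = d // d
result = elems

result = gain[d]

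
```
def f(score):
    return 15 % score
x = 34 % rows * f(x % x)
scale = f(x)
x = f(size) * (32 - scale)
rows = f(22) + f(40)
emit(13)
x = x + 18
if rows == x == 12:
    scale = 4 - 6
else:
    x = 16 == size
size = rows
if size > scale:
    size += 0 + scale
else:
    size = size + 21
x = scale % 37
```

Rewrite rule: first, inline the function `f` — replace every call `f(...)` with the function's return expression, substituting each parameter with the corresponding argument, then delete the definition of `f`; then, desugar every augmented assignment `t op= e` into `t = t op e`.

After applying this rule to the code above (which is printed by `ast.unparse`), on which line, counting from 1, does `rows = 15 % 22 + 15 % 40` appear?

4

Transformed code:
x = 34 % rows * (15 % (x % x))
scale = 15 % x
x = 15 % size * (32 - scale)
rows = 15 % 22 + 15 % 40
emit(13)
x = x + 18
if rows == x == 12:
    scale = 4 - 6
else:
    x = 16 == size
size = rows
if size > scale:
    size = size + (0 + scale)
else:
    size = size + 21
x = scale % 37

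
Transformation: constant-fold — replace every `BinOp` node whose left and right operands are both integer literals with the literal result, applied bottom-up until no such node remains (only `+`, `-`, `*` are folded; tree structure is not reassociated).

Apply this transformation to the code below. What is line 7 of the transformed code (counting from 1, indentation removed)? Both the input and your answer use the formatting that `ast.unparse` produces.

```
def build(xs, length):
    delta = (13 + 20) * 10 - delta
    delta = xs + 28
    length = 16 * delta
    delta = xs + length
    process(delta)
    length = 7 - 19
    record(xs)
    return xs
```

length = -12

Transformed code:
def build(xs, length):
    delta = 330 - delta
    delta = xs + 28
    length = 16 * delta
    delta = xs + length
    process(delta)
    length = -12
    record(xs)
    return xs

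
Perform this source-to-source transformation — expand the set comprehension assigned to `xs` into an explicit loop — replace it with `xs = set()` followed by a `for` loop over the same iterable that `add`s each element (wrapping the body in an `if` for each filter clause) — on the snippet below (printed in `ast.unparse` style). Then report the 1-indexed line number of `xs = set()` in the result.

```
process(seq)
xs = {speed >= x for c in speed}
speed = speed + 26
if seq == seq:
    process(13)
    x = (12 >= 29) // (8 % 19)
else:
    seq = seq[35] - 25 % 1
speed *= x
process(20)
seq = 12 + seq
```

Transformed code:
process(seq)
xs = set()
for c in speed:
    xs.add(speed >= x)
speed = speed + 26
if seq == seq:
    process(13)
    x = (12 >= 29) // (8 % 19)
else:
    seq = seq[35] - 25 % 1
speed *= x
process(20)
seq = 12 + seq

2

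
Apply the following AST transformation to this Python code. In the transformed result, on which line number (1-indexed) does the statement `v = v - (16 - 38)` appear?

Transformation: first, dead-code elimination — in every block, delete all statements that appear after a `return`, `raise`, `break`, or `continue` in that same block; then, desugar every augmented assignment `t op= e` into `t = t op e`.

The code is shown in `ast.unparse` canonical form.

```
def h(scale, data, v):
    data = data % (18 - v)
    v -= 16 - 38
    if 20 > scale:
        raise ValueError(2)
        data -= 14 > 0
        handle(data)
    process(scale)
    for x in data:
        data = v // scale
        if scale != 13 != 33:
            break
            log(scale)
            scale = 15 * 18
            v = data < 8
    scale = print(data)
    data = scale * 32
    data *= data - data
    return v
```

Transformed code:
def h(scale, data, v):
    data = data % (18 - v)
    v = v - (16 - 38)
    if 20 > scale:
        raise ValueError(2)
    process(scale)
    for x in data:
        data = v // scale
        if scale != 13 != 33:
            break
    scale = print(data)
    data = scale * 32
    data = data * (data - data)
    return v

3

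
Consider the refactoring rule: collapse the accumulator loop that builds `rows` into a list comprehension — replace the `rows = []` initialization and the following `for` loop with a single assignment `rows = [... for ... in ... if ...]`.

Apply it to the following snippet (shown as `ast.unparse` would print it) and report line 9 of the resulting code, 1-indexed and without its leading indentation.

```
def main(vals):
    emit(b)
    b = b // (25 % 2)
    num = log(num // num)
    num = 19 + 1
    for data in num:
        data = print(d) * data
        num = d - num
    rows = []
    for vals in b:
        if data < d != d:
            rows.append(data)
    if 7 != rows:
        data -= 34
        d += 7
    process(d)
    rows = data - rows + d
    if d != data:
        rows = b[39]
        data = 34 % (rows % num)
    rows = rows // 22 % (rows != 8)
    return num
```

rows = [data for vals in b if data < d != d]

Transformed code:
def main(vals):
    emit(b)
    b = b // (25 % 2)
    num = log(num // num)
    num = 19 + 1
    for data in num:
        data = print(d) * data
        num = d - num
    rows = [data for vals in b if data < d != d]
    if 7 != rows:
        data -= 34
        d += 7
    process(d)
    rows = data - rows + d
    if d != data:
        rows = b[39]
        data = 34 % (rows % num)
    rows = rows // 22 % (rows != 8)
    return num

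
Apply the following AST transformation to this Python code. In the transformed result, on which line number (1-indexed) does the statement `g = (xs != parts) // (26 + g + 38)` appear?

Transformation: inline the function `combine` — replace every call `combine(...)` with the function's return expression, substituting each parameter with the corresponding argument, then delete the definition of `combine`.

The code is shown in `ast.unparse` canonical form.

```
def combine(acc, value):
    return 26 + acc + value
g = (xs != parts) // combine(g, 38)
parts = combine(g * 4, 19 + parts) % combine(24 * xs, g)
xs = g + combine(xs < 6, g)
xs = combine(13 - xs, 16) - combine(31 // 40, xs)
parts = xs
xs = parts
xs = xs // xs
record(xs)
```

Transformed code:
g = (xs != parts) // (26 + g + 38)
parts = (26 + g * 4 + (19 + parts)) % (26 + 24 * xs + g)
xs = g + (26 + (xs < 6) + g)
xs = 26 + (13 - xs) + 16 - (26 + 31 // 40 + xs)
parts = xs
xs = parts
xs = xs // xs
record(xs)

1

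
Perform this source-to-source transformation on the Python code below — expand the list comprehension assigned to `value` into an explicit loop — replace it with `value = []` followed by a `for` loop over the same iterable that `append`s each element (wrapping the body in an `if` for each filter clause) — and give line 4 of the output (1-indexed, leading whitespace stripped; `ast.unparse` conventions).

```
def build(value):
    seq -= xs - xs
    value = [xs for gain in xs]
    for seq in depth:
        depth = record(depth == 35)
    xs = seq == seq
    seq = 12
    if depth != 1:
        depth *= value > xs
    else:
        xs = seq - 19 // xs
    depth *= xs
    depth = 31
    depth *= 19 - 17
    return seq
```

for gain in xs:

Transformed code:
def build(value):
    seq -= xs - xs
    value = []
    for gain in xs:
        value.append(xs)
    for seq in depth:
        depth = record(depth == 35)
    xs = seq == seq
    seq = 12
    if depth != 1:
        depth *= value > xs
    else:
        xs = seq - 19 // xs
    depth *= xs
    depth = 31
    depth *= 19 - 17
    return seq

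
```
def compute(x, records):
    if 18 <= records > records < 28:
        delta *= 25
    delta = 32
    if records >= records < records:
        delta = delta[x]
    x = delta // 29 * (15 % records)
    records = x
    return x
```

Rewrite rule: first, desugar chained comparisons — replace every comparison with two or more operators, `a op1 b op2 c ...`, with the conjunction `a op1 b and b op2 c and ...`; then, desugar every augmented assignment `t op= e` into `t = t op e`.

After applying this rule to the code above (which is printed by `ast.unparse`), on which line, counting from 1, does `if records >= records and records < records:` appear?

5

Transformed code:
def compute(x, records):
    if 18 <= records and records > records and (records < 28):
        delta = delta * 25
    delta = 32
    if records >= records and records < records:
        delta = delta[x]
    x = delta // 29 * (15 % records)
    records = x
    return x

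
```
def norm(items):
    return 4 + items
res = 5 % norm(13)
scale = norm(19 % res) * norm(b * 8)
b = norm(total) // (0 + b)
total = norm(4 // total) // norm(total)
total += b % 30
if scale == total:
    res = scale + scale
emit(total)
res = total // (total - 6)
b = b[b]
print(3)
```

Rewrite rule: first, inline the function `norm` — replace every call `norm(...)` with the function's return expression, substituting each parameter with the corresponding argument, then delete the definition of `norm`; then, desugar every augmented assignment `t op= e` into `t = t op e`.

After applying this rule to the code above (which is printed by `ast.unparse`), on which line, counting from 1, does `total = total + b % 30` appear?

Transformed code:
res = 5 % (4 + 13)
scale = (4 + 19 % res) * (4 + b * 8)
b = (4 + total) // (0 + b)
total = (4 + 4 // total) // (4 + total)
total = total + b % 30
if scale == total:
    res = scale + scale
emit(total)
res = total // (total - 6)
b = b[b]
print(3)

5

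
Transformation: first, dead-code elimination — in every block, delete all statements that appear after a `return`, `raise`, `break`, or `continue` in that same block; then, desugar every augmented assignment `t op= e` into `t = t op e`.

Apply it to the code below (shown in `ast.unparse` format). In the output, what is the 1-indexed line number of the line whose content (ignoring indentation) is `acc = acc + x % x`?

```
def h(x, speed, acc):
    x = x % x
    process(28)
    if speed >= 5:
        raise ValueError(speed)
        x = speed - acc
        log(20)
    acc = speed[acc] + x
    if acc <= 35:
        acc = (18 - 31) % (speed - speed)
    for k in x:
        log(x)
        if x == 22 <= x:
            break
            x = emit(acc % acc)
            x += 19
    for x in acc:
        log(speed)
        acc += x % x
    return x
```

15

Transformed code:
def h(x, speed, acc):
    x = x % x
    process(28)
    if speed >= 5:
        raise ValueError(speed)
    acc = speed[acc] + x
    if acc <= 35:
        acc = (18 - 31) % (speed - speed)
    for k in x:
        log(x)
        if x == 22 <= x:
            break
    for x in acc:
        log(speed)
        acc = acc + x % x
    return x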